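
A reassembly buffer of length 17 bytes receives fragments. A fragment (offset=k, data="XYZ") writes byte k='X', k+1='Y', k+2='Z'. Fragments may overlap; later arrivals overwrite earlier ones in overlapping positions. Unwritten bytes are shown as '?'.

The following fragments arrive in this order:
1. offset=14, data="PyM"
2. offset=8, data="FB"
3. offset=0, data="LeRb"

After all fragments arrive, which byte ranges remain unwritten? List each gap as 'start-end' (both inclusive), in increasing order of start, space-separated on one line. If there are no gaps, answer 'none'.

Fragment 1: offset=14 len=3
Fragment 2: offset=8 len=2
Fragment 3: offset=0 len=4
Gaps: 4-7 10-13

Answer: 4-7 10-13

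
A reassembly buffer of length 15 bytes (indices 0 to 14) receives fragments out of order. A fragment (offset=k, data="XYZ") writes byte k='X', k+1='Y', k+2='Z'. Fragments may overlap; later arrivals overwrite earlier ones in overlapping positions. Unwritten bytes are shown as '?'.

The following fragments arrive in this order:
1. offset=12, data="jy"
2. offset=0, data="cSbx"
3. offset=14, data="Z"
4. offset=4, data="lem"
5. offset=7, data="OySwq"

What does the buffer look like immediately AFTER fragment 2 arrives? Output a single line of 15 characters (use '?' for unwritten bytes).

Answer: cSbx????????jy?

Derivation:
Fragment 1: offset=12 data="jy" -> buffer=????????????jy?
Fragment 2: offset=0 data="cSbx" -> buffer=cSbx????????jy?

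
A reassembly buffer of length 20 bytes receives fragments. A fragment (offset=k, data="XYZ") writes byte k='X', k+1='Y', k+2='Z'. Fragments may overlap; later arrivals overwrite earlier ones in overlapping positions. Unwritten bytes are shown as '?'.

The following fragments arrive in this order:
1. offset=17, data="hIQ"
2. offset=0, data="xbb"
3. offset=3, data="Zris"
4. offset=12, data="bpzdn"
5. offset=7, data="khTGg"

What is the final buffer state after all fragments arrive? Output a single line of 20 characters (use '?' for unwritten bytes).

Answer: xbbZriskhTGgbpzdnhIQ

Derivation:
Fragment 1: offset=17 data="hIQ" -> buffer=?????????????????hIQ
Fragment 2: offset=0 data="xbb" -> buffer=xbb??????????????hIQ
Fragment 3: offset=3 data="Zris" -> buffer=xbbZris??????????hIQ
Fragment 4: offset=12 data="bpzdn" -> buffer=xbbZris?????bpzdnhIQ
Fragment 5: offset=7 data="khTGg" -> buffer=xbbZriskhTGgbpzdnhIQ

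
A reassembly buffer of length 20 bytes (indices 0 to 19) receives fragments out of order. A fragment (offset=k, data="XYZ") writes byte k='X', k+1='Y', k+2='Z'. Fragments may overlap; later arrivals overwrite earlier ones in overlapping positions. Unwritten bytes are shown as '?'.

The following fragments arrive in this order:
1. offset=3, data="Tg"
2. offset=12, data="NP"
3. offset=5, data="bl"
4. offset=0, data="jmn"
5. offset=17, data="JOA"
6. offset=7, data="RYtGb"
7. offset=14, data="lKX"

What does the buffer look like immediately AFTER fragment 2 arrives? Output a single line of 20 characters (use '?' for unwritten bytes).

Fragment 1: offset=3 data="Tg" -> buffer=???Tg???????????????
Fragment 2: offset=12 data="NP" -> buffer=???Tg???????NP??????

Answer: ???Tg???????NP??????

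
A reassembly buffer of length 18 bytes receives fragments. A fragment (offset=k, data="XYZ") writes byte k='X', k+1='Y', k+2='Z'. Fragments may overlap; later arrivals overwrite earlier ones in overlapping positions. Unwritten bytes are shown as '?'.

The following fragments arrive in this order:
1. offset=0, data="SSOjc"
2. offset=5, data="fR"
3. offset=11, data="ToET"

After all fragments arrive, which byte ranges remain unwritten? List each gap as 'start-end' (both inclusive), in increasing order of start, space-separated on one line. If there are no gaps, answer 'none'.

Fragment 1: offset=0 len=5
Fragment 2: offset=5 len=2
Fragment 3: offset=11 len=4
Gaps: 7-10 15-17

Answer: 7-10 15-17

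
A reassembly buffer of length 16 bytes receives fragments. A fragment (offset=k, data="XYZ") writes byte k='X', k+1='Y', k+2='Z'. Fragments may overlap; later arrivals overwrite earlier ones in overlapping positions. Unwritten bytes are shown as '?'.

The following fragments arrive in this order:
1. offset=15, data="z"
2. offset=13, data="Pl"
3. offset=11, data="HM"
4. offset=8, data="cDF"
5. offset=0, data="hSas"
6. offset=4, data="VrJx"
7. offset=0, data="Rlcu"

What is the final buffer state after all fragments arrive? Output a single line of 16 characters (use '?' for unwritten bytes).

Answer: RlcuVrJxcDFHMPlz

Derivation:
Fragment 1: offset=15 data="z" -> buffer=???????????????z
Fragment 2: offset=13 data="Pl" -> buffer=?????????????Plz
Fragment 3: offset=11 data="HM" -> buffer=???????????HMPlz
Fragment 4: offset=8 data="cDF" -> buffer=????????cDFHMPlz
Fragment 5: offset=0 data="hSas" -> buffer=hSas????cDFHMPlz
Fragment 6: offset=4 data="VrJx" -> buffer=hSasVrJxcDFHMPlz
Fragment 7: offset=0 data="Rlcu" -> buffer=RlcuVrJxcDFHMPlz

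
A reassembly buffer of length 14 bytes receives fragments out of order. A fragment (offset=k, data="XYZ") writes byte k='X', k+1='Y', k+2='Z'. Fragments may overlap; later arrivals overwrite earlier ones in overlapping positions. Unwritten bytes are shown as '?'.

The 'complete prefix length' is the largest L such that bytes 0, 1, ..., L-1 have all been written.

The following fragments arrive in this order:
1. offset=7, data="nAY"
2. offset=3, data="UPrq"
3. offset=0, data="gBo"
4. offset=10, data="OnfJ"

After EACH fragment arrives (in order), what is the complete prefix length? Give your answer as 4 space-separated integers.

Fragment 1: offset=7 data="nAY" -> buffer=???????nAY???? -> prefix_len=0
Fragment 2: offset=3 data="UPrq" -> buffer=???UPrqnAY???? -> prefix_len=0
Fragment 3: offset=0 data="gBo" -> buffer=gBoUPrqnAY???? -> prefix_len=10
Fragment 4: offset=10 data="OnfJ" -> buffer=gBoUPrqnAYOnfJ -> prefix_len=14

Answer: 0 0 10 14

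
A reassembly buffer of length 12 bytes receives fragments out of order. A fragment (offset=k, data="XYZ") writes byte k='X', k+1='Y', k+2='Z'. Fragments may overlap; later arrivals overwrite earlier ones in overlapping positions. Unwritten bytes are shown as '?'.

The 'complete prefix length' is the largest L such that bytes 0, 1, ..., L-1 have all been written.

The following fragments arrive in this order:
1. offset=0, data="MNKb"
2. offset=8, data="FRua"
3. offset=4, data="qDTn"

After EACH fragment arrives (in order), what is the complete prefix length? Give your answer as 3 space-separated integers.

Fragment 1: offset=0 data="MNKb" -> buffer=MNKb???????? -> prefix_len=4
Fragment 2: offset=8 data="FRua" -> buffer=MNKb????FRua -> prefix_len=4
Fragment 3: offset=4 data="qDTn" -> buffer=MNKbqDTnFRua -> prefix_len=12

Answer: 4 4 12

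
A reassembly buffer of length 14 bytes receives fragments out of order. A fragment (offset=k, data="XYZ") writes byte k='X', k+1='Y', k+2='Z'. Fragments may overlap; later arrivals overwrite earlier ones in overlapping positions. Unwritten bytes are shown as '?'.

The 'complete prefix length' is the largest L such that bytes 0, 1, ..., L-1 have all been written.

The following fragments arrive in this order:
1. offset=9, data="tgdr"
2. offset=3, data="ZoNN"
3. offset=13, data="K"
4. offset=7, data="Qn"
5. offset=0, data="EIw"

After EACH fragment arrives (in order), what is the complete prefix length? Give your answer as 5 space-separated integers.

Answer: 0 0 0 0 14

Derivation:
Fragment 1: offset=9 data="tgdr" -> buffer=?????????tgdr? -> prefix_len=0
Fragment 2: offset=3 data="ZoNN" -> buffer=???ZoNN??tgdr? -> prefix_len=0
Fragment 3: offset=13 data="K" -> buffer=???ZoNN??tgdrK -> prefix_len=0
Fragment 4: offset=7 data="Qn" -> buffer=???ZoNNQntgdrK -> prefix_len=0
Fragment 5: offset=0 data="EIw" -> buffer=EIwZoNNQntgdrK -> prefix_len=14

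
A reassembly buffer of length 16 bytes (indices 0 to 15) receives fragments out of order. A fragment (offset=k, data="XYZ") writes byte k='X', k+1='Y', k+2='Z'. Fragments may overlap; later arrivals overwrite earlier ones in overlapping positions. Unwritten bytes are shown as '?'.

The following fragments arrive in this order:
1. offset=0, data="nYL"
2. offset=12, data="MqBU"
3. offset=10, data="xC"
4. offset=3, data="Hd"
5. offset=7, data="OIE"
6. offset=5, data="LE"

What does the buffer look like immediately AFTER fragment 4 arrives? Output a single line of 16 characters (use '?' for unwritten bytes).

Fragment 1: offset=0 data="nYL" -> buffer=nYL?????????????
Fragment 2: offset=12 data="MqBU" -> buffer=nYL?????????MqBU
Fragment 3: offset=10 data="xC" -> buffer=nYL???????xCMqBU
Fragment 4: offset=3 data="Hd" -> buffer=nYLHd?????xCMqBU

Answer: nYLHd?????xCMqBU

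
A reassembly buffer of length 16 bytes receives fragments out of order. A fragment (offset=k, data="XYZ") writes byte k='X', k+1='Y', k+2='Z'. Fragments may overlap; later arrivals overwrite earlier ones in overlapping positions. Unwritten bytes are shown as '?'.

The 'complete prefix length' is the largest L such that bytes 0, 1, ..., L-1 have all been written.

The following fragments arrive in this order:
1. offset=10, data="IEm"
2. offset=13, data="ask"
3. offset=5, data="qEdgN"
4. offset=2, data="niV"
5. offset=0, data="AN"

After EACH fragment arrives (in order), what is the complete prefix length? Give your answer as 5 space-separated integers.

Fragment 1: offset=10 data="IEm" -> buffer=??????????IEm??? -> prefix_len=0
Fragment 2: offset=13 data="ask" -> buffer=??????????IEmask -> prefix_len=0
Fragment 3: offset=5 data="qEdgN" -> buffer=?????qEdgNIEmask -> prefix_len=0
Fragment 4: offset=2 data="niV" -> buffer=??niVqEdgNIEmask -> prefix_len=0
Fragment 5: offset=0 data="AN" -> buffer=ANniVqEdgNIEmask -> prefix_len=16

Answer: 0 0 0 0 16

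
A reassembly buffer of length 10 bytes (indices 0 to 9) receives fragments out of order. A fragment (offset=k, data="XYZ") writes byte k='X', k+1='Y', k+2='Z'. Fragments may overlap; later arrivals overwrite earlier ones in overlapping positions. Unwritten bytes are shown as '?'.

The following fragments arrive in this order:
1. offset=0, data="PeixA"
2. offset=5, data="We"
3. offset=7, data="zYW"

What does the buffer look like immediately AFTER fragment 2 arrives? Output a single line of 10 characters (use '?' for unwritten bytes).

Fragment 1: offset=0 data="PeixA" -> buffer=PeixA?????
Fragment 2: offset=5 data="We" -> buffer=PeixAWe???

Answer: PeixAWe???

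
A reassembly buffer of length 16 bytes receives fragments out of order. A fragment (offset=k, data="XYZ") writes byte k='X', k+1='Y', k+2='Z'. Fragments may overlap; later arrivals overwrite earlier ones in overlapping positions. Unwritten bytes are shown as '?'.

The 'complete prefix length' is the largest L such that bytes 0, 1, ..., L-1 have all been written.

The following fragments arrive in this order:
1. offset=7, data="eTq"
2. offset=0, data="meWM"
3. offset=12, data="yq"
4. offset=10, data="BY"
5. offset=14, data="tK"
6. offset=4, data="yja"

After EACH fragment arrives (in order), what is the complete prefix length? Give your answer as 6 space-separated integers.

Answer: 0 4 4 4 4 16

Derivation:
Fragment 1: offset=7 data="eTq" -> buffer=???????eTq?????? -> prefix_len=0
Fragment 2: offset=0 data="meWM" -> buffer=meWM???eTq?????? -> prefix_len=4
Fragment 3: offset=12 data="yq" -> buffer=meWM???eTq??yq?? -> prefix_len=4
Fragment 4: offset=10 data="BY" -> buffer=meWM???eTqBYyq?? -> prefix_len=4
Fragment 5: offset=14 data="tK" -> buffer=meWM???eTqBYyqtK -> prefix_len=4
Fragment 6: offset=4 data="yja" -> buffer=meWMyjaeTqBYyqtK -> prefix_len=16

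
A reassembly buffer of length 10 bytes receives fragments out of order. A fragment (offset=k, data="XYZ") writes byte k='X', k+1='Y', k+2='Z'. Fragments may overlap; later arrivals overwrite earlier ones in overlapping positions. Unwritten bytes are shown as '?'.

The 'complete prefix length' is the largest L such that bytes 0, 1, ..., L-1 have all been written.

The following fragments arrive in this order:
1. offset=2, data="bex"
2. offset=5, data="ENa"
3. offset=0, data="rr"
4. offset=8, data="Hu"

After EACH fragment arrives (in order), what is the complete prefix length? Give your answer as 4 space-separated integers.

Fragment 1: offset=2 data="bex" -> buffer=??bex????? -> prefix_len=0
Fragment 2: offset=5 data="ENa" -> buffer=??bexENa?? -> prefix_len=0
Fragment 3: offset=0 data="rr" -> buffer=rrbexENa?? -> prefix_len=8
Fragment 4: offset=8 data="Hu" -> buffer=rrbexENaHu -> prefix_len=10

Answer: 0 0 8 10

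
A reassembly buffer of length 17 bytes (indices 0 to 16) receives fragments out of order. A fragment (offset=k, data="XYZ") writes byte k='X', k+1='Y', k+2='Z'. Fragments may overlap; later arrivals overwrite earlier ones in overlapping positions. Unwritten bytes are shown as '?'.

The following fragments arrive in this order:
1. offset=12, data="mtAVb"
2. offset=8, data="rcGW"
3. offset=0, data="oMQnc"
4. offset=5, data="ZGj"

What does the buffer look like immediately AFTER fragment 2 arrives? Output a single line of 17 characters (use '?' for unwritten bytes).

Fragment 1: offset=12 data="mtAVb" -> buffer=????????????mtAVb
Fragment 2: offset=8 data="rcGW" -> buffer=????????rcGWmtAVb

Answer: ????????rcGWmtAVb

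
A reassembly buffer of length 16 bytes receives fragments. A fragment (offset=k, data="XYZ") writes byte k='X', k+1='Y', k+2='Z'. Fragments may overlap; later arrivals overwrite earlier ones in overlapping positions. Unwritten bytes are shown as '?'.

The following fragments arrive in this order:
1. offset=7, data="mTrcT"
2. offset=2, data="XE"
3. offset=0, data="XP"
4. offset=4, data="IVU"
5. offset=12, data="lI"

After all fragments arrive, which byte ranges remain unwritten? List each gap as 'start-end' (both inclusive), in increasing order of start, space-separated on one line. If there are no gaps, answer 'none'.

Fragment 1: offset=7 len=5
Fragment 2: offset=2 len=2
Fragment 3: offset=0 len=2
Fragment 4: offset=4 len=3
Fragment 5: offset=12 len=2
Gaps: 14-15

Answer: 14-15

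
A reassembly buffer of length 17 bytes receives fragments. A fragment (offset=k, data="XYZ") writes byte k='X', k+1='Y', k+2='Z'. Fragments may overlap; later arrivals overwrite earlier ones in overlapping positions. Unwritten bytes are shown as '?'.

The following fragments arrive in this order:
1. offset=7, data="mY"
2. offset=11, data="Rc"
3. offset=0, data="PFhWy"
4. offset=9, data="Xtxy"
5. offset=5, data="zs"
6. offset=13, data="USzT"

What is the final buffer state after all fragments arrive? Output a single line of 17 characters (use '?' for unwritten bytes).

Fragment 1: offset=7 data="mY" -> buffer=???????mY????????
Fragment 2: offset=11 data="Rc" -> buffer=???????mY??Rc????
Fragment 3: offset=0 data="PFhWy" -> buffer=PFhWy??mY??Rc????
Fragment 4: offset=9 data="Xtxy" -> buffer=PFhWy??mYXtxy????
Fragment 5: offset=5 data="zs" -> buffer=PFhWyzsmYXtxy????
Fragment 6: offset=13 data="USzT" -> buffer=PFhWyzsmYXtxyUSzT

Answer: PFhWyzsmYXtxyUSzT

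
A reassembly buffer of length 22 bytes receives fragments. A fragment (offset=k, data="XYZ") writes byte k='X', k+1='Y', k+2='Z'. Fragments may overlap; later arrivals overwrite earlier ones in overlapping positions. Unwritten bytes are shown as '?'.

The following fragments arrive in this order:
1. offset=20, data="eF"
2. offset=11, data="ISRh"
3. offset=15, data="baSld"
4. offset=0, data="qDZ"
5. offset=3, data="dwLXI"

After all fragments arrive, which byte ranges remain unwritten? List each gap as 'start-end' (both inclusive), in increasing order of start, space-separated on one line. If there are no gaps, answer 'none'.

Fragment 1: offset=20 len=2
Fragment 2: offset=11 len=4
Fragment 3: offset=15 len=5
Fragment 4: offset=0 len=3
Fragment 5: offset=3 len=5
Gaps: 8-10

Answer: 8-10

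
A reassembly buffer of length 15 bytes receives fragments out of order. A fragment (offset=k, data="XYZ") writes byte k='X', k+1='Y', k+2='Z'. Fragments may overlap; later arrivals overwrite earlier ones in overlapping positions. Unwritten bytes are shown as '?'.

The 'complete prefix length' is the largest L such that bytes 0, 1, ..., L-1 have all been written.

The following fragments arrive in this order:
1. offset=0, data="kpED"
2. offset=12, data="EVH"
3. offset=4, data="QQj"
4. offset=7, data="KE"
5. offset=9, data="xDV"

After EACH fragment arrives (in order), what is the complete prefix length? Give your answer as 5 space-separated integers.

Answer: 4 4 7 9 15

Derivation:
Fragment 1: offset=0 data="kpED" -> buffer=kpED??????????? -> prefix_len=4
Fragment 2: offset=12 data="EVH" -> buffer=kpED????????EVH -> prefix_len=4
Fragment 3: offset=4 data="QQj" -> buffer=kpEDQQj?????EVH -> prefix_len=7
Fragment 4: offset=7 data="KE" -> buffer=kpEDQQjKE???EVH -> prefix_len=9
Fragment 5: offset=9 data="xDV" -> buffer=kpEDQQjKExDVEVH -> prefix_len=15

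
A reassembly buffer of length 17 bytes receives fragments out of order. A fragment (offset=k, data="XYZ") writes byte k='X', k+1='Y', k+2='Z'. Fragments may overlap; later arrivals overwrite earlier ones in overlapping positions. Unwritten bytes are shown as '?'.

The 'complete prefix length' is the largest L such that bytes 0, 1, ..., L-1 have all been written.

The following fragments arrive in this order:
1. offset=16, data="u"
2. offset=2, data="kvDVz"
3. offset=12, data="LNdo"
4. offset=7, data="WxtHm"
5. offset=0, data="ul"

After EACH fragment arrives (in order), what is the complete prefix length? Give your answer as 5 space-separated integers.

Fragment 1: offset=16 data="u" -> buffer=????????????????u -> prefix_len=0
Fragment 2: offset=2 data="kvDVz" -> buffer=??kvDVz?????????u -> prefix_len=0
Fragment 3: offset=12 data="LNdo" -> buffer=??kvDVz?????LNdou -> prefix_len=0
Fragment 4: offset=7 data="WxtHm" -> buffer=??kvDVzWxtHmLNdou -> prefix_len=0
Fragment 5: offset=0 data="ul" -> buffer=ulkvDVzWxtHmLNdou -> prefix_len=17

Answer: 0 0 0 0 17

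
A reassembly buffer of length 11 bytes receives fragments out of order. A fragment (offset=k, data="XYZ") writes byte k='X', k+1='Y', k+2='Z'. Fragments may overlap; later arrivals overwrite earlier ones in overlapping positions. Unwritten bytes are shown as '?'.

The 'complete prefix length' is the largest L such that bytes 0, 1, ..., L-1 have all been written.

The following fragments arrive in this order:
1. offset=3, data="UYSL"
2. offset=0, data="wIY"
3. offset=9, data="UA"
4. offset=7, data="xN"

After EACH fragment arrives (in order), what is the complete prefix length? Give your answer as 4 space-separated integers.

Fragment 1: offset=3 data="UYSL" -> buffer=???UYSL???? -> prefix_len=0
Fragment 2: offset=0 data="wIY" -> buffer=wIYUYSL???? -> prefix_len=7
Fragment 3: offset=9 data="UA" -> buffer=wIYUYSL??UA -> prefix_len=7
Fragment 4: offset=7 data="xN" -> buffer=wIYUYSLxNUA -> prefix_len=11

Answer: 0 7 7 11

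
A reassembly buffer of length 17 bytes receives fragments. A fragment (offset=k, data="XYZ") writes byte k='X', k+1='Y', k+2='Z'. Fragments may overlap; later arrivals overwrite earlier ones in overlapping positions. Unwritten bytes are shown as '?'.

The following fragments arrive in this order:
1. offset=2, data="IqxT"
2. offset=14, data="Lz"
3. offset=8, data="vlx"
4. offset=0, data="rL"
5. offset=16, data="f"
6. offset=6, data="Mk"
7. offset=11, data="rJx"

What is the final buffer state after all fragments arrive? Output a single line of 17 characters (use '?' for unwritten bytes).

Fragment 1: offset=2 data="IqxT" -> buffer=??IqxT???????????
Fragment 2: offset=14 data="Lz" -> buffer=??IqxT????????Lz?
Fragment 3: offset=8 data="vlx" -> buffer=??IqxT??vlx???Lz?
Fragment 4: offset=0 data="rL" -> buffer=rLIqxT??vlx???Lz?
Fragment 5: offset=16 data="f" -> buffer=rLIqxT??vlx???Lzf
Fragment 6: offset=6 data="Mk" -> buffer=rLIqxTMkvlx???Lzf
Fragment 7: offset=11 data="rJx" -> buffer=rLIqxTMkvlxrJxLzf

Answer: rLIqxTMkvlxrJxLzf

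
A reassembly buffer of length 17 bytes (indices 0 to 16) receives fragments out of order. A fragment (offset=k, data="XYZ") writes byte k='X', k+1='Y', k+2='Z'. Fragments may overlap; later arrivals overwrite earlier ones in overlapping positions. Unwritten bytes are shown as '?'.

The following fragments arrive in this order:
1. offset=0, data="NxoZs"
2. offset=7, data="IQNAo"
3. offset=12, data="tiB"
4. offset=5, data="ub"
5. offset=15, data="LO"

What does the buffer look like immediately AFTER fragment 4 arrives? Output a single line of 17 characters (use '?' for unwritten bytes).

Answer: NxoZsubIQNAotiB??

Derivation:
Fragment 1: offset=0 data="NxoZs" -> buffer=NxoZs????????????
Fragment 2: offset=7 data="IQNAo" -> buffer=NxoZs??IQNAo?????
Fragment 3: offset=12 data="tiB" -> buffer=NxoZs??IQNAotiB??
Fragment 4: offset=5 data="ub" -> buffer=NxoZsubIQNAotiB??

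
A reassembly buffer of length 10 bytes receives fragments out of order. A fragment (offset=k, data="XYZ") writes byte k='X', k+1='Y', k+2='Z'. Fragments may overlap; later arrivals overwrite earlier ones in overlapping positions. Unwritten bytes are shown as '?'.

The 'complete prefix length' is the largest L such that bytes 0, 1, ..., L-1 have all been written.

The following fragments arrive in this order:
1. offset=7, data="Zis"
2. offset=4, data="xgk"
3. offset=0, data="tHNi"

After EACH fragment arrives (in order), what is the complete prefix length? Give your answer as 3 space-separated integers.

Fragment 1: offset=7 data="Zis" -> buffer=???????Zis -> prefix_len=0
Fragment 2: offset=4 data="xgk" -> buffer=????xgkZis -> prefix_len=0
Fragment 3: offset=0 data="tHNi" -> buffer=tHNixgkZis -> prefix_len=10

Answer: 0 0 10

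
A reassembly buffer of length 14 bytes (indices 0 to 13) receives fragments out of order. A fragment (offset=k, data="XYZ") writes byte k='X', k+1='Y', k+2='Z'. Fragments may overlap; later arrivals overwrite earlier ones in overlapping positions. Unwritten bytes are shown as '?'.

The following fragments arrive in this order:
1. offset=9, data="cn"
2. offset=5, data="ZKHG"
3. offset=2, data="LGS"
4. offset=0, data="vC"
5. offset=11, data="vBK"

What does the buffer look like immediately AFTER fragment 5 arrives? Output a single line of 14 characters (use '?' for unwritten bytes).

Fragment 1: offset=9 data="cn" -> buffer=?????????cn???
Fragment 2: offset=5 data="ZKHG" -> buffer=?????ZKHGcn???
Fragment 3: offset=2 data="LGS" -> buffer=??LGSZKHGcn???
Fragment 4: offset=0 data="vC" -> buffer=vCLGSZKHGcn???
Fragment 5: offset=11 data="vBK" -> buffer=vCLGSZKHGcnvBK

Answer: vCLGSZKHGcnvBK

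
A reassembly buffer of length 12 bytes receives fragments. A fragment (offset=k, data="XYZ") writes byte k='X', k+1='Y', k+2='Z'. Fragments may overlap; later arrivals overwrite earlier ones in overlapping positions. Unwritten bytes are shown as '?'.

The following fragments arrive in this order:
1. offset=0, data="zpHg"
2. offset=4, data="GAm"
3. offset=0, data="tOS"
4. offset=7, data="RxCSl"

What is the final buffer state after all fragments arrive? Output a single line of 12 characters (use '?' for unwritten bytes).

Fragment 1: offset=0 data="zpHg" -> buffer=zpHg????????
Fragment 2: offset=4 data="GAm" -> buffer=zpHgGAm?????
Fragment 3: offset=0 data="tOS" -> buffer=tOSgGAm?????
Fragment 4: offset=7 data="RxCSl" -> buffer=tOSgGAmRxCSl

Answer: tOSgGAmRxCSl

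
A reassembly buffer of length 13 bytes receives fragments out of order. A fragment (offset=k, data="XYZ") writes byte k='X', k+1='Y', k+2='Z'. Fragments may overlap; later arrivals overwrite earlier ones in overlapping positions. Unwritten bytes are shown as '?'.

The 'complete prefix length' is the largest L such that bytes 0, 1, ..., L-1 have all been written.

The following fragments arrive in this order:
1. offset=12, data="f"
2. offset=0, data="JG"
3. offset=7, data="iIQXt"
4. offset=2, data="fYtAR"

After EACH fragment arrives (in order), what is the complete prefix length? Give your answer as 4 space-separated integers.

Fragment 1: offset=12 data="f" -> buffer=????????????f -> prefix_len=0
Fragment 2: offset=0 data="JG" -> buffer=JG??????????f -> prefix_len=2
Fragment 3: offset=7 data="iIQXt" -> buffer=JG?????iIQXtf -> prefix_len=2
Fragment 4: offset=2 data="fYtAR" -> buffer=JGfYtARiIQXtf -> prefix_len=13

Answer: 0 2 2 13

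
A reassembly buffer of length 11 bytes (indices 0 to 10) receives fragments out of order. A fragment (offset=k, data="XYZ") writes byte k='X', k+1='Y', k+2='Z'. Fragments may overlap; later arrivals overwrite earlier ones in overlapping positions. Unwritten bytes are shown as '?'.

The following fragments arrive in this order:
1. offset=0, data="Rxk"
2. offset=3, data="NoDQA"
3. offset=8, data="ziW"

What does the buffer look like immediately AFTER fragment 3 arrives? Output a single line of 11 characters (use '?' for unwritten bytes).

Answer: RxkNoDQAziW

Derivation:
Fragment 1: offset=0 data="Rxk" -> buffer=Rxk????????
Fragment 2: offset=3 data="NoDQA" -> buffer=RxkNoDQA???
Fragment 3: offset=8 data="ziW" -> buffer=RxkNoDQAziW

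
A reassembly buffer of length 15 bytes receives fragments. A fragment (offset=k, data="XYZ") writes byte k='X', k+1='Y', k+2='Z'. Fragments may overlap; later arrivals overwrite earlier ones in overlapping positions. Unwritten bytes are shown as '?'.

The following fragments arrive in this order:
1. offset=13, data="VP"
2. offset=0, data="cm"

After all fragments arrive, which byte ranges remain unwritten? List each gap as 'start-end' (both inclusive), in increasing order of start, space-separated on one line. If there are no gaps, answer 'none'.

Answer: 2-12

Derivation:
Fragment 1: offset=13 len=2
Fragment 2: offset=0 len=2
Gaps: 2-12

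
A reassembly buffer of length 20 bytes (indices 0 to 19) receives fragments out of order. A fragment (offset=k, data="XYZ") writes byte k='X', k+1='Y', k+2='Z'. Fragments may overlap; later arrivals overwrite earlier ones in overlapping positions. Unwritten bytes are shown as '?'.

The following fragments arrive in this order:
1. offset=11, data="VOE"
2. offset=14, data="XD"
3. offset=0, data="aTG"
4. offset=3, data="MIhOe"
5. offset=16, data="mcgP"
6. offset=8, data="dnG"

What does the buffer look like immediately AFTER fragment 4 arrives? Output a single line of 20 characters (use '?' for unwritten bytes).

Answer: aTGMIhOe???VOEXD????

Derivation:
Fragment 1: offset=11 data="VOE" -> buffer=???????????VOE??????
Fragment 2: offset=14 data="XD" -> buffer=???????????VOEXD????
Fragment 3: offset=0 data="aTG" -> buffer=aTG????????VOEXD????
Fragment 4: offset=3 data="MIhOe" -> buffer=aTGMIhOe???VOEXD????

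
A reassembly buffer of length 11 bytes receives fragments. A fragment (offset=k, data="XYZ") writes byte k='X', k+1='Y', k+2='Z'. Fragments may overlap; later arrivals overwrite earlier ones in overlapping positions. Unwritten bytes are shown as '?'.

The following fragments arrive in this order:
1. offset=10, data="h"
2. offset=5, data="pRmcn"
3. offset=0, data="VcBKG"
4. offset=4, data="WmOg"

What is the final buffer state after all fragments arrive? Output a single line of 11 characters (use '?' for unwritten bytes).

Fragment 1: offset=10 data="h" -> buffer=??????????h
Fragment 2: offset=5 data="pRmcn" -> buffer=?????pRmcnh
Fragment 3: offset=0 data="VcBKG" -> buffer=VcBKGpRmcnh
Fragment 4: offset=4 data="WmOg" -> buffer=VcBKWmOgcnh

Answer: VcBKWmOgcnh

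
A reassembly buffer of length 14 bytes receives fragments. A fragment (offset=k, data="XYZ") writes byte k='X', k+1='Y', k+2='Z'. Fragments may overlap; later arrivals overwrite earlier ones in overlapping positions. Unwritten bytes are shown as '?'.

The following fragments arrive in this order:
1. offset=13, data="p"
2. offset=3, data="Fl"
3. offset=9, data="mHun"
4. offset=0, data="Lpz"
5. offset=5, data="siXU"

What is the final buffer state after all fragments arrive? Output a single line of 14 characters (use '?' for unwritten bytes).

Answer: LpzFlsiXUmHunp

Derivation:
Fragment 1: offset=13 data="p" -> buffer=?????????????p
Fragment 2: offset=3 data="Fl" -> buffer=???Fl????????p
Fragment 3: offset=9 data="mHun" -> buffer=???Fl????mHunp
Fragment 4: offset=0 data="Lpz" -> buffer=LpzFl????mHunp
Fragment 5: offset=5 data="siXU" -> buffer=LpzFlsiXUmHunp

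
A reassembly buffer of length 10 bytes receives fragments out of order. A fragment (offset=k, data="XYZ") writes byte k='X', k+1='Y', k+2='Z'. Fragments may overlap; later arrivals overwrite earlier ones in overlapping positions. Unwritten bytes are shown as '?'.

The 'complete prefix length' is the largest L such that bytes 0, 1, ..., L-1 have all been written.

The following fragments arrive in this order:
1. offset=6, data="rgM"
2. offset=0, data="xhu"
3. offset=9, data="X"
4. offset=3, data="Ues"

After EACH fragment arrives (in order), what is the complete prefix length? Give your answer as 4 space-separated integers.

Answer: 0 3 3 10

Derivation:
Fragment 1: offset=6 data="rgM" -> buffer=??????rgM? -> prefix_len=0
Fragment 2: offset=0 data="xhu" -> buffer=xhu???rgM? -> prefix_len=3
Fragment 3: offset=9 data="X" -> buffer=xhu???rgMX -> prefix_len=3
Fragment 4: offset=3 data="Ues" -> buffer=xhuUesrgMX -> prefix_len=10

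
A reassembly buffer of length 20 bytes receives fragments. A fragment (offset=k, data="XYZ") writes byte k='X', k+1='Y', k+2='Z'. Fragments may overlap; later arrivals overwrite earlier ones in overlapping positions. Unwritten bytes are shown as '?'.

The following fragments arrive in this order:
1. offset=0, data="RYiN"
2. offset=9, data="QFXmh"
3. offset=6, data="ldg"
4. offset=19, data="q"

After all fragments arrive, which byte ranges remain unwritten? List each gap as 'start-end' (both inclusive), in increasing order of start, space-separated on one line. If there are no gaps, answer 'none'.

Fragment 1: offset=0 len=4
Fragment 2: offset=9 len=5
Fragment 3: offset=6 len=3
Fragment 4: offset=19 len=1
Gaps: 4-5 14-18

Answer: 4-5 14-18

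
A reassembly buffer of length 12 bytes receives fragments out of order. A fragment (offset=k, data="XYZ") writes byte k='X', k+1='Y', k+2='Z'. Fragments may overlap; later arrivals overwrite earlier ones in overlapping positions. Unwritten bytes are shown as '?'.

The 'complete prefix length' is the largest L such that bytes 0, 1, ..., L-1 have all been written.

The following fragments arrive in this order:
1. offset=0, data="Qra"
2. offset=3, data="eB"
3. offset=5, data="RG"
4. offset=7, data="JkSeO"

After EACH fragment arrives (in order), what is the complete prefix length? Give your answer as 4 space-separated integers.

Answer: 3 5 7 12

Derivation:
Fragment 1: offset=0 data="Qra" -> buffer=Qra????????? -> prefix_len=3
Fragment 2: offset=3 data="eB" -> buffer=QraeB??????? -> prefix_len=5
Fragment 3: offset=5 data="RG" -> buffer=QraeBRG????? -> prefix_len=7
Fragment 4: offset=7 data="JkSeO" -> buffer=QraeBRGJkSeO -> prefix_len=12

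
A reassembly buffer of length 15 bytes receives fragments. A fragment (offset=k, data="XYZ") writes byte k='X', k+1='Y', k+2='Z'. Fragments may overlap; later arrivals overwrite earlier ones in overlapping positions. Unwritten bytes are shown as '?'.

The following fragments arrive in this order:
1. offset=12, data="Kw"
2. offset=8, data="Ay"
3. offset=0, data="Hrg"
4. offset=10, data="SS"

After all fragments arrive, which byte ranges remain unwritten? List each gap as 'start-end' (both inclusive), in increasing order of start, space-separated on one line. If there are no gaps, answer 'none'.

Answer: 3-7 14-14

Derivation:
Fragment 1: offset=12 len=2
Fragment 2: offset=8 len=2
Fragment 3: offset=0 len=3
Fragment 4: offset=10 len=2
Gaps: 3-7 14-14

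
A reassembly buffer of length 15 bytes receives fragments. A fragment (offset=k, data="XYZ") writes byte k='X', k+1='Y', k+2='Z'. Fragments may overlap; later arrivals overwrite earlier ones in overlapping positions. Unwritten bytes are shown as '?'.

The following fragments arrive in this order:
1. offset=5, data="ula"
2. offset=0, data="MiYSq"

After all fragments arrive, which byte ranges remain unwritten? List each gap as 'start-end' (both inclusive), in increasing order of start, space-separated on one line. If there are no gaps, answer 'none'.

Answer: 8-14

Derivation:
Fragment 1: offset=5 len=3
Fragment 2: offset=0 len=5
Gaps: 8-14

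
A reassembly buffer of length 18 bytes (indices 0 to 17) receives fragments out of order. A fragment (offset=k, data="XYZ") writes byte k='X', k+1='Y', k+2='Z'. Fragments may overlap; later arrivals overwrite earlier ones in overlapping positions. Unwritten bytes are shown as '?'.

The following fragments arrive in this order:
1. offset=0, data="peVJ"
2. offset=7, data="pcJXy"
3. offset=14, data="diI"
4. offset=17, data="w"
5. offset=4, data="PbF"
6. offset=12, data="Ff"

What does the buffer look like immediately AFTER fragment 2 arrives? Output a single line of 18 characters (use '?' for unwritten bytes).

Fragment 1: offset=0 data="peVJ" -> buffer=peVJ??????????????
Fragment 2: offset=7 data="pcJXy" -> buffer=peVJ???pcJXy??????

Answer: peVJ???pcJXy??????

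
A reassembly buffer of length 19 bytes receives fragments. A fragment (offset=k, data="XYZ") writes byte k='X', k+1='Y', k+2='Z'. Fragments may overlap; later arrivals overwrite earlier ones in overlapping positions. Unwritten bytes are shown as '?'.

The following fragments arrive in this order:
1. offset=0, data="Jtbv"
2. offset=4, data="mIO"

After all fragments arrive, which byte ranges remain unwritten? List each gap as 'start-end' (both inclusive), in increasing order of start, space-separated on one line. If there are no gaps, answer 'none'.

Answer: 7-18

Derivation:
Fragment 1: offset=0 len=4
Fragment 2: offset=4 len=3
Gaps: 7-18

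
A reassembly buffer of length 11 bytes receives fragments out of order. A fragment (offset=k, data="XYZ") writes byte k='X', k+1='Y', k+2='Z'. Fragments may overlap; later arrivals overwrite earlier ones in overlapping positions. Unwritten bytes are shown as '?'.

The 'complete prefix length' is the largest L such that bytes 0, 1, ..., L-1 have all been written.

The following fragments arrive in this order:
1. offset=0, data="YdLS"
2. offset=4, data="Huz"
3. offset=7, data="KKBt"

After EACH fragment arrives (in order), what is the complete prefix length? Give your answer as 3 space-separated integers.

Fragment 1: offset=0 data="YdLS" -> buffer=YdLS??????? -> prefix_len=4
Fragment 2: offset=4 data="Huz" -> buffer=YdLSHuz???? -> prefix_len=7
Fragment 3: offset=7 data="KKBt" -> buffer=YdLSHuzKKBt -> prefix_len=11

Answer: 4 7 11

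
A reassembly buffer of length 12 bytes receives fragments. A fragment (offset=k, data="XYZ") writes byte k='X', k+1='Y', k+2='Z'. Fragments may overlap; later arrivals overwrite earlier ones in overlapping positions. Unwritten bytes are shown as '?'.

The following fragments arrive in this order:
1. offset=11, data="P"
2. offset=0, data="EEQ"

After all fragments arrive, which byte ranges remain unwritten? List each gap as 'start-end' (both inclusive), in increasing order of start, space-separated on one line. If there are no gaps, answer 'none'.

Answer: 3-10

Derivation:
Fragment 1: offset=11 len=1
Fragment 2: offset=0 len=3
Gaps: 3-10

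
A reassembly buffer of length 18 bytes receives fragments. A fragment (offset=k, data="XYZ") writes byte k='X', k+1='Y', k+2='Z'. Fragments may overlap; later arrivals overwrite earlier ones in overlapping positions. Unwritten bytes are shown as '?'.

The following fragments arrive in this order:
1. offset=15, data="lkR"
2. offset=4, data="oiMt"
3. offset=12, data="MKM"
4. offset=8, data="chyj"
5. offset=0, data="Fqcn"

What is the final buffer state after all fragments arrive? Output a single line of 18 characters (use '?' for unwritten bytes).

Fragment 1: offset=15 data="lkR" -> buffer=???????????????lkR
Fragment 2: offset=4 data="oiMt" -> buffer=????oiMt???????lkR
Fragment 3: offset=12 data="MKM" -> buffer=????oiMt????MKMlkR
Fragment 4: offset=8 data="chyj" -> buffer=????oiMtchyjMKMlkR
Fragment 5: offset=0 data="Fqcn" -> buffer=FqcnoiMtchyjMKMlkR

Answer: FqcnoiMtchyjMKMlkR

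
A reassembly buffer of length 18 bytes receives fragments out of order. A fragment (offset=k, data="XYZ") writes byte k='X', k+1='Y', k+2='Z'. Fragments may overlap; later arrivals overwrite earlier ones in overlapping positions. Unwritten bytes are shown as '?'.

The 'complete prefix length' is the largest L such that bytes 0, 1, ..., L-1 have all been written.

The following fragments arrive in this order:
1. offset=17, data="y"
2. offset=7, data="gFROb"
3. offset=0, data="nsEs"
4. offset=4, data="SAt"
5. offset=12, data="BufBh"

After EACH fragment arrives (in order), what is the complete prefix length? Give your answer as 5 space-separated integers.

Answer: 0 0 4 12 18

Derivation:
Fragment 1: offset=17 data="y" -> buffer=?????????????????y -> prefix_len=0
Fragment 2: offset=7 data="gFROb" -> buffer=???????gFROb?????y -> prefix_len=0
Fragment 3: offset=0 data="nsEs" -> buffer=nsEs???gFROb?????y -> prefix_len=4
Fragment 4: offset=4 data="SAt" -> buffer=nsEsSAtgFROb?????y -> prefix_len=12
Fragment 5: offset=12 data="BufBh" -> buffer=nsEsSAtgFRObBufBhy -> prefix_len=18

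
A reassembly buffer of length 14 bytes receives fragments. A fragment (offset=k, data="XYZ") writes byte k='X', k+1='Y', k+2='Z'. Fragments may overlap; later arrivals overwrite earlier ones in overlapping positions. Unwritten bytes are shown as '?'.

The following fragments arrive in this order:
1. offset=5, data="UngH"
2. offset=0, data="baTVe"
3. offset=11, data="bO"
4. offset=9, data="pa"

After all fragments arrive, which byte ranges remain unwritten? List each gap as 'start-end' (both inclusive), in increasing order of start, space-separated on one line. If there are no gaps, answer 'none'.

Answer: 13-13

Derivation:
Fragment 1: offset=5 len=4
Fragment 2: offset=0 len=5
Fragment 3: offset=11 len=2
Fragment 4: offset=9 len=2
Gaps: 13-13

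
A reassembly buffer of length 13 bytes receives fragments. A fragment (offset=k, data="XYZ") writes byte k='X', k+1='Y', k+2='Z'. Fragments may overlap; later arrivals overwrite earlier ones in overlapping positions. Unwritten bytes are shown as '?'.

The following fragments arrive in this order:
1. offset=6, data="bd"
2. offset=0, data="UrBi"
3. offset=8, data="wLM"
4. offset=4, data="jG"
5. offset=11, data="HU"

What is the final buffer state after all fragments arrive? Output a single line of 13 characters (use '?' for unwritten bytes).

Answer: UrBijGbdwLMHU

Derivation:
Fragment 1: offset=6 data="bd" -> buffer=??????bd?????
Fragment 2: offset=0 data="UrBi" -> buffer=UrBi??bd?????
Fragment 3: offset=8 data="wLM" -> buffer=UrBi??bdwLM??
Fragment 4: offset=4 data="jG" -> buffer=UrBijGbdwLM??
Fragment 5: offset=11 data="HU" -> buffer=UrBijGbdwLMHU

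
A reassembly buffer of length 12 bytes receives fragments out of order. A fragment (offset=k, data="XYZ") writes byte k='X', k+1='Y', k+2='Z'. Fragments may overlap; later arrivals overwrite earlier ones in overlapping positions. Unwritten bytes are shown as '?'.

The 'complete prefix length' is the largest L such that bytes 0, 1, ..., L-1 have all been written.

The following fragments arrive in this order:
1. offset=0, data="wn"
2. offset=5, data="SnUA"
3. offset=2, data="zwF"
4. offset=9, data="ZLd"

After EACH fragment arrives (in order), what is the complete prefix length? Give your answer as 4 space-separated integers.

Answer: 2 2 9 12

Derivation:
Fragment 1: offset=0 data="wn" -> buffer=wn?????????? -> prefix_len=2
Fragment 2: offset=5 data="SnUA" -> buffer=wn???SnUA??? -> prefix_len=2
Fragment 3: offset=2 data="zwF" -> buffer=wnzwFSnUA??? -> prefix_len=9
Fragment 4: offset=9 data="ZLd" -> buffer=wnzwFSnUAZLd -> prefix_len=12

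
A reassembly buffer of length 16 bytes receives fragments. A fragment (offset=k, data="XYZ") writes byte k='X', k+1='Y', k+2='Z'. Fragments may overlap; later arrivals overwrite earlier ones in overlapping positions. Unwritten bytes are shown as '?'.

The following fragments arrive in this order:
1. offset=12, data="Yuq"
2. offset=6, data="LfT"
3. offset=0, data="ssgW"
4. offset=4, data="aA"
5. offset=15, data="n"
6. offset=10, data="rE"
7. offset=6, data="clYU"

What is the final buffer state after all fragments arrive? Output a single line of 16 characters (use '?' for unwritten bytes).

Answer: ssgWaAclYUrEYuqn

Derivation:
Fragment 1: offset=12 data="Yuq" -> buffer=????????????Yuq?
Fragment 2: offset=6 data="LfT" -> buffer=??????LfT???Yuq?
Fragment 3: offset=0 data="ssgW" -> buffer=ssgW??LfT???Yuq?
Fragment 4: offset=4 data="aA" -> buffer=ssgWaALfT???Yuq?
Fragment 5: offset=15 data="n" -> buffer=ssgWaALfT???Yuqn
Fragment 6: offset=10 data="rE" -> buffer=ssgWaALfT?rEYuqn
Fragment 7: offset=6 data="clYU" -> buffer=ssgWaAclYUrEYuqn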